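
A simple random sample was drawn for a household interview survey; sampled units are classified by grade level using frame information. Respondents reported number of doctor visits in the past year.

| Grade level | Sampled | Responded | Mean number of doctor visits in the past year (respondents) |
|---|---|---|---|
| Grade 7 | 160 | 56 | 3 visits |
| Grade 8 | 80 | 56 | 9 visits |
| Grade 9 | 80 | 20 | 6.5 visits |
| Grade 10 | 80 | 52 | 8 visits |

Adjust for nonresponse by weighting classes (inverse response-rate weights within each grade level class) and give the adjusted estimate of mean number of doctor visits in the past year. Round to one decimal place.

5.9

Class response rates: Grade 7 56/160 = 35%, Grade 8 56/80 = 70%, Grade 9 20/80 = 25%, Grade 10 52/80 = 65%.
Inverse-response-rate weighting restores each class to its sampled count, so class totals weight by n_sampled:
  Grade 7: 160 × 3 = 480
  Grade 8: 80 × 9 = 720
  Grade 9: 80 × 6.5 = 520
  Grade 10: 80 × 8 = 640
Adjusted estimate = 2360 / 400 = 5.9 → 5.9.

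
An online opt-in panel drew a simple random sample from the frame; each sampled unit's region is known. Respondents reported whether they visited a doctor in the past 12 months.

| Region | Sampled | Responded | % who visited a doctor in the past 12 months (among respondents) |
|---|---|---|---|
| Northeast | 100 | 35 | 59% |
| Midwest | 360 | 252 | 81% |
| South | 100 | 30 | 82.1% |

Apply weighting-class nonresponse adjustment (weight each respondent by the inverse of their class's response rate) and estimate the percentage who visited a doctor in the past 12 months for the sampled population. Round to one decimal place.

Response rates by class: Northeast 35/100 = 35%, Midwest 252/360 = 70%, South 30/100 = 30%.
With weight = n_sampled/n_responded per class, the weighted class total is n_sampled:
  Northeast: 100 × 59 = 5900
  Midwest: 360 × 81 = 29,160
  South: 100 × 82.1 = 8210
Adjusted estimate = 43,270 / 560 = 77.2679 → 77.3%.

77.3%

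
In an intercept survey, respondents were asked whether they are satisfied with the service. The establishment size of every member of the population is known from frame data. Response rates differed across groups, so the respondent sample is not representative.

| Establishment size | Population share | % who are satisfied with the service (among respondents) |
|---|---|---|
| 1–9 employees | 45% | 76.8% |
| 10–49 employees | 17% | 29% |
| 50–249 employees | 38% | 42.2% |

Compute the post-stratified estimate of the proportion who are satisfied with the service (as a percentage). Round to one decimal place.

Reweight to the known establishment size distribution:
  1–9 employees: 0.45 × 76.8 = 34.56
  10–49 employees: 0.17 × 29 = 4.93
  50–249 employees: 0.38 × 42.2 = 16.036
Post-stratified estimate = 55.526 → 55.5%.

55.5%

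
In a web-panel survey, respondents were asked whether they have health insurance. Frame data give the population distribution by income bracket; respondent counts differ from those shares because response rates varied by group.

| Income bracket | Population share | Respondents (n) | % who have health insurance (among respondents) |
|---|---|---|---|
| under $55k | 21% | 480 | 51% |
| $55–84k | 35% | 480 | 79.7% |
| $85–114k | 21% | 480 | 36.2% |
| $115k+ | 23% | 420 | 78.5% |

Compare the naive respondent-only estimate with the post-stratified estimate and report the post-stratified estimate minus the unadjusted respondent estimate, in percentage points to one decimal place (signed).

+3.5 percentage points

Without adjustment, the pooled respondent share is:
  (480/1860)×51 + (480/1860)×79.7 + (480/1860)×36.2 + (420/1860)×78.5 = 60.7968%
Post-stratified estimate weights by population shares:
  0.21×51 + 0.35×79.7 + 0.21×36.2 + 0.23×78.5 = 64.262%
Difference = 64.262 − 60.7968 = 3.4652 pp.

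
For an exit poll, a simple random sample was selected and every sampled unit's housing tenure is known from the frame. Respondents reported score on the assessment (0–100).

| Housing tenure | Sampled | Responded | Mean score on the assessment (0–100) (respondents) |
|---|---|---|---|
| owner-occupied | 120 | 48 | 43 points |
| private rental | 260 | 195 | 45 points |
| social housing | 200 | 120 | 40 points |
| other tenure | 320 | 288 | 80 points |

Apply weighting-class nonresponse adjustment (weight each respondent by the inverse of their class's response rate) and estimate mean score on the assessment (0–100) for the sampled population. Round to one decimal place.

56.1

Response rates by class: owner-occupied 48/120 = 40%, private rental 195/260 = 75%, social housing 120/200 = 60%, other tenure 288/320 = 90%.
Weighting each respondent by the inverse class response rate inflates each class back to its sampled size, so the class weight is n_sampled:
  owner-occupied: 120 × 43 = 5160
  private rental: 260 × 45 = 11,700
  social housing: 200 × 40 = 8000
  other tenure: 320 × 80 = 25,600
Adjusted estimate = 50,460 / 900 = 56.0667 → 56.1.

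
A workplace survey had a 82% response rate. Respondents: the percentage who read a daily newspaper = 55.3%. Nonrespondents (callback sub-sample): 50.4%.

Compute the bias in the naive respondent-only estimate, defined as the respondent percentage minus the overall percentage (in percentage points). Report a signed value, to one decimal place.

+0.9 percentage points

Nonresponse fraction = 1 − 0.82 = 0.18.
Bias = (nonresponse fraction) × (respondent percentage − nonrespondent percentage)
     = 0.18 × (55.3 − 50.4) = 0.18 × 4.9 = 0.882.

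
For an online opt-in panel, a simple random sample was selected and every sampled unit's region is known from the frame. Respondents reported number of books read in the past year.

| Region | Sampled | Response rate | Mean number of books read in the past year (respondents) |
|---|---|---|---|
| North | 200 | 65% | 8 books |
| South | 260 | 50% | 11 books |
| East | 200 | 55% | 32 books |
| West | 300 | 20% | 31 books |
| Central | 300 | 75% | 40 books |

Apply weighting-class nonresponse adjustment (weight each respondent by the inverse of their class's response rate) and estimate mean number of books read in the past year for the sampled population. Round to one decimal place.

Inverse-response-rate weighting restores each class to its sampled count, so class totals weight by n_sampled:
  North: 200 × 8 = 1600
  South: 260 × 11 = 2860
  East: 200 × 32 = 6400
  West: 300 × 31 = 9300
  Central: 300 × 40 = 12,000
Adjusted estimate = 32,160 / 1,260 = 25.5238 → 25.5.

25.5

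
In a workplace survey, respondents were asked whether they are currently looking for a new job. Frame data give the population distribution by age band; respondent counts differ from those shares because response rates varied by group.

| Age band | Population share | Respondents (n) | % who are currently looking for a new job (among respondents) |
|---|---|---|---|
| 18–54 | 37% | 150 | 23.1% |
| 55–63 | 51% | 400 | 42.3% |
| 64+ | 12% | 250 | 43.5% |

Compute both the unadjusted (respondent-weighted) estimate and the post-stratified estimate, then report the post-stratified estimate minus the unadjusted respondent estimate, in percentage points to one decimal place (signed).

-3.7 percentage points

Without adjustment, the pooled respondent share is:
  (150/800)×23.1 + (400/800)×42.3 + (250/800)×43.5 = 39.075%
Post-stratifying to population shares instead:
  0.37×23.1 + 0.51×42.3 + 0.12×43.5 = 35.34%
Difference = 35.34 − 39.075 = -3.735 pp.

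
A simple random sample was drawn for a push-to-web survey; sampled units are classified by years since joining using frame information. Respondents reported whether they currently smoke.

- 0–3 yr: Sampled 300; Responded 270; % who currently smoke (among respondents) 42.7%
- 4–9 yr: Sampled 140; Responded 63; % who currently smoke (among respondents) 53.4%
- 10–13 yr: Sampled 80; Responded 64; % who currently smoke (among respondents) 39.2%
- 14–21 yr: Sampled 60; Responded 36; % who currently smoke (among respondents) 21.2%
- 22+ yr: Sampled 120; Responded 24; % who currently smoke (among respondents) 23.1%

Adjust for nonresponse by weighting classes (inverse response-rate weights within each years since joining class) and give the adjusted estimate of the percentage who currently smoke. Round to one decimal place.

39.2%

Response rates by class: 0–3 yr 270/300 = 90%, 4–9 yr 63/140 = 45%, 10–13 yr 64/80 = 80%, 14–21 yr 36/60 = 60%, 22+ yr 24/120 = 20%.
Inverse-response-rate weighting restores each class to its sampled count, so class totals weight by n_sampled:
  0–3 yr: 300 × 42.7 = 12,810
  4–9 yr: 140 × 53.4 = 7476
  10–13 yr: 80 × 39.2 = 3136
  14–21 yr: 60 × 21.2 = 1272
  22+ yr: 120 × 23.1 = 2772
Adjusted estimate = 27,466 / 700 = 39.2371 → 39.2%.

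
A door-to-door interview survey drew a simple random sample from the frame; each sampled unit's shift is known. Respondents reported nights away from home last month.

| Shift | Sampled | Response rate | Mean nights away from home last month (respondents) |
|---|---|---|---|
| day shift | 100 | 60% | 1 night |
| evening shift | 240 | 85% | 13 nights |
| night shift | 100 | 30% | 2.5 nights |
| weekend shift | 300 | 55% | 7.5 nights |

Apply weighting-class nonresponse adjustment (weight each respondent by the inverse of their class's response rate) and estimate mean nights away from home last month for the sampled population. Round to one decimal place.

Inverse-response-rate weighting restores each class to its sampled count, so class totals weight by n_sampled:
  day shift: 100 × 1 = 100
  evening shift: 240 × 13 = 3120
  night shift: 100 × 2.5 = 250
  weekend shift: 300 × 7.5 = 2250
Adjusted estimate = 5720 / 740 = 7.72973 → 7.7.

7.7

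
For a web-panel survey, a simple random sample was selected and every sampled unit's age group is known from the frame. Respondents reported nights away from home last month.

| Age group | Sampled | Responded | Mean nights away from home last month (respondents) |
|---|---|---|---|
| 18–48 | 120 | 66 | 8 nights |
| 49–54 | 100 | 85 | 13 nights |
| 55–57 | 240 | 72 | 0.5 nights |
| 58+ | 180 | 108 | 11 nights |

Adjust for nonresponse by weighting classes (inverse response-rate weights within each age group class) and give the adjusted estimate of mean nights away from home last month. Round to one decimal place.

Class response rates: 18–48 66/120 = 55%, 49–54 85/100 = 85%, 55–57 72/240 = 30%, 58+ 108/180 = 60%.
With weight = n_sampled/n_responded per class, the weighted class total is n_sampled:
  18–48: 120 × 8 = 960
  49–54: 100 × 13 = 1300
  55–57: 240 × 0.5 = 120
  58+: 180 × 11 = 1980
Adjusted estimate = 4360 / 640 = 6.8125 → 6.8.

6.8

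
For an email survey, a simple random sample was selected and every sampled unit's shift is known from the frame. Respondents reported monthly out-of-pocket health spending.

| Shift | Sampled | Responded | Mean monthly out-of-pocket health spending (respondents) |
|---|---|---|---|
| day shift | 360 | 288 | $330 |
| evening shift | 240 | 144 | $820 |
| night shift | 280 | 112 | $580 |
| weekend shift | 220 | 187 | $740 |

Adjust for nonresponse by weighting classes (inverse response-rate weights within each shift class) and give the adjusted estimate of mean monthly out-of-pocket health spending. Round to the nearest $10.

$580

Response rates by class: day shift 288/360 = 80%, evening shift 144/240 = 60%, night shift 112/280 = 40%, weekend shift 187/220 = 85%.
With weight = n_sampled/n_responded per class, the weighted class total is n_sampled:
  day shift: 360 × 330 = 118,800
  evening shift: 240 × 820 = 196,800
  night shift: 280 × 580 = 162,400
  weekend shift: 220 × 740 = 162,800
Adjusted estimate = 640,800 / 1,100 = 582.545 → $580.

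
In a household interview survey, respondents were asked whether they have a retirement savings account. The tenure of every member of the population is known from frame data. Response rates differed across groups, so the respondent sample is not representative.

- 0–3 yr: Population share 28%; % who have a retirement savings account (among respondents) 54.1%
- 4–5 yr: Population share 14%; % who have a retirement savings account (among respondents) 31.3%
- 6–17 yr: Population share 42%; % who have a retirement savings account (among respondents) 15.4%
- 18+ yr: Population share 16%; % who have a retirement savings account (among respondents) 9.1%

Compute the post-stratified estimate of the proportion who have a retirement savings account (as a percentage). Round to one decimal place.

Weight each group's respondent value by its population share:
  0–3 yr: 0.28 × 54.1 = 15.148
  4–5 yr: 0.14 × 31.3 = 4.382
  6–17 yr: 0.42 × 15.4 = 6.468
  18+ yr: 0.16 × 9.1 = 1.456
Post-stratified estimate = 27.454 → 27.5%.

27.5%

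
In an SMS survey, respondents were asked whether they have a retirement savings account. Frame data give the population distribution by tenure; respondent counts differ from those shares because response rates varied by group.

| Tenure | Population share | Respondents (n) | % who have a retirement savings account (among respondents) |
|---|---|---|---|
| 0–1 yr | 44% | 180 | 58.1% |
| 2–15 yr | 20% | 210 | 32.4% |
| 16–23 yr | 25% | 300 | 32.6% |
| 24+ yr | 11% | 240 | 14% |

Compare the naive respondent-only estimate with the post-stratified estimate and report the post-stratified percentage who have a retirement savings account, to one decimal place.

Without adjustment, the pooled respondent share is:
  (180/930)×58.1 + (210/930)×32.4 + (300/930)×32.6 + (240/930)×14 = 32.6903%
Reweighting by population tenure shares:
  0.44×58.1 + 0.2×32.4 + 0.25×32.6 + 0.11×14 = 41.734%

41.7%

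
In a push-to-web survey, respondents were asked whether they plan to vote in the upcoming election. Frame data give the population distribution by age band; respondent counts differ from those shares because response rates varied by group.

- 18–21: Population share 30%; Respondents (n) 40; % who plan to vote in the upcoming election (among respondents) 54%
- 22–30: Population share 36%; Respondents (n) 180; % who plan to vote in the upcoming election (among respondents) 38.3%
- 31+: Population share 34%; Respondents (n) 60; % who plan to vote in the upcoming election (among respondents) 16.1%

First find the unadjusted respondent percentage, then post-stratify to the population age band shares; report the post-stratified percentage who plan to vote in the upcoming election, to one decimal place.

Unadjusted (pooled respondent) estimate weights by respondent counts:
  (40/280)×54 + (180/280)×38.3 + (60/280)×16.1 = 35.7857%
Reweighting by population age band shares:
  0.3×54 + 0.36×38.3 + 0.34×16.1 = 35.462%

35.5%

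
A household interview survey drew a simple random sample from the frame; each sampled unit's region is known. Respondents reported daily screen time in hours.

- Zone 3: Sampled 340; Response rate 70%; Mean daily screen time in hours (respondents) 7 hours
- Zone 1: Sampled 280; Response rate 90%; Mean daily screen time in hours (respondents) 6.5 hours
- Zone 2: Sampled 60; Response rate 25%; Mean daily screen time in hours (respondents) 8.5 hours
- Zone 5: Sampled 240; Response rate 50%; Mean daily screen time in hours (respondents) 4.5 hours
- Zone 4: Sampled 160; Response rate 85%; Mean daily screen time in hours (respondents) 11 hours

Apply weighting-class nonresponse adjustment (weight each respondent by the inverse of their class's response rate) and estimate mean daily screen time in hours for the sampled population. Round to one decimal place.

Weighting each respondent by the inverse class response rate inflates each class back to its sampled size, so the class weight is n_sampled:
  Zone 3: 340 × 7 = 2380
  Zone 1: 280 × 6.5 = 1820
  Zone 2: 60 × 8.5 = 510
  Zone 5: 240 × 4.5 = 1080
  Zone 4: 160 × 11 = 1760
Adjusted estimate = 7550 / 1,080 = 6.99074 → 7.0.

7.0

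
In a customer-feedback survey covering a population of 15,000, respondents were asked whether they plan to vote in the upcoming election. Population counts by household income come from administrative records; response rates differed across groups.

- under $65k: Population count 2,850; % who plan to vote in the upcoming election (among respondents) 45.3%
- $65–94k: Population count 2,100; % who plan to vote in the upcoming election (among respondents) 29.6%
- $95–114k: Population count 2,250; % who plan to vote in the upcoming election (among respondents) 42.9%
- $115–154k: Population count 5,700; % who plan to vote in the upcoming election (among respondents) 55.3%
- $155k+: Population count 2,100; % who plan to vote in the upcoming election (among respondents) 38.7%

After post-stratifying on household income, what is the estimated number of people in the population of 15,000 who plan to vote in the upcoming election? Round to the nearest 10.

Estimated count per cell = population count × respondent percentage:
  under $65k: 2,850 × 45.3% = 1291.05
  $65–94k: 2,100 × 29.6% = 621.6
  $95–114k: 2,250 × 42.9% = 965.25
  $115–154k: 5,700 × 55.3% = 3152.1
  $155k+: 2,100 × 38.7% = 812.7
Estimated total = 6842.7 → 6,840.

6,840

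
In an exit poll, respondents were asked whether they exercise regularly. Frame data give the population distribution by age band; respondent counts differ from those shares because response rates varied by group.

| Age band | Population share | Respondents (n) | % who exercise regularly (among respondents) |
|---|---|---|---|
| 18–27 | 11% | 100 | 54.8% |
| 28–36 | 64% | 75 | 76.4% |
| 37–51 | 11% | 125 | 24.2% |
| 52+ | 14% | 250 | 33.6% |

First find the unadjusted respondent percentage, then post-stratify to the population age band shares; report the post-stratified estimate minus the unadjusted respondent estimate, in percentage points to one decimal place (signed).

+21.1 percentage points

Naive respondent-only estimate (weights = respondent counts):
  (100/550)×54.8 + (75/550)×76.4 + (125/550)×24.2 + (250/550)×33.6 = 41.1545%
Reweighting by population age band shares:
  0.11×54.8 + 0.64×76.4 + 0.11×24.2 + 0.14×33.6 = 62.29%
Difference = 62.29 − 41.1545 = 21.1355 pp.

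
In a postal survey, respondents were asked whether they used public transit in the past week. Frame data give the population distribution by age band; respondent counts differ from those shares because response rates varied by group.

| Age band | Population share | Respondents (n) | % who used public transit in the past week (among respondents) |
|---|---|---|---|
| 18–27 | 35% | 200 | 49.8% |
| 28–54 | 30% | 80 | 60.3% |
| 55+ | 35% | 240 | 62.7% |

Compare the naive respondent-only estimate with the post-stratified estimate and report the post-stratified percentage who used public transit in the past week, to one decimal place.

57.5%

Unadjusted (pooled respondent) estimate weights by respondent counts:
  (200/520)×49.8 + (80/520)×60.3 + (240/520)×62.7 = 57.3692%
Post-stratified estimate weights by population shares:
  0.35×49.8 + 0.3×60.3 + 0.35×62.7 = 57.465%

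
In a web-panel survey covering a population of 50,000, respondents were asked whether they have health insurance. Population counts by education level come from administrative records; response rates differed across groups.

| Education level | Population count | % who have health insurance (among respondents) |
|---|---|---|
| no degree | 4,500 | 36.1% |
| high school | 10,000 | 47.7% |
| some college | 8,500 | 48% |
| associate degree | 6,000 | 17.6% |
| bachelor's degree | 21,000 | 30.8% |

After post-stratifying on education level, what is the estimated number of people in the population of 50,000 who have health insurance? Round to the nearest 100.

Estimated count per cell = population count × respondent percentage:
  no degree: 4,500 × 36.1% = 1624.5
  high school: 10,000 × 47.7% = 4770
  some college: 8,500 × 48% = 4080
  associate degree: 6,000 × 17.6% = 1056
  bachelor's degree: 21,000 × 30.8% = 6468
Estimated total = 17998.5 → 18,000.

18,000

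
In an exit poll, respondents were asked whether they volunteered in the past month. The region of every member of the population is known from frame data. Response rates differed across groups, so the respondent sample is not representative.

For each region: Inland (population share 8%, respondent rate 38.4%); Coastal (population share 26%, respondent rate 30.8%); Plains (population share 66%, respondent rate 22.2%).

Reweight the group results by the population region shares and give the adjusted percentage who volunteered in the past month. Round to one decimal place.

Reweight to the known region distribution:
  Inland: 0.08 × 38.4 = 3.072
  Coastal: 0.26 × 30.8 = 8.008
  Plains: 0.66 × 22.2 = 14.652
Post-stratified estimate = 25.732 → 25.7%.

25.7%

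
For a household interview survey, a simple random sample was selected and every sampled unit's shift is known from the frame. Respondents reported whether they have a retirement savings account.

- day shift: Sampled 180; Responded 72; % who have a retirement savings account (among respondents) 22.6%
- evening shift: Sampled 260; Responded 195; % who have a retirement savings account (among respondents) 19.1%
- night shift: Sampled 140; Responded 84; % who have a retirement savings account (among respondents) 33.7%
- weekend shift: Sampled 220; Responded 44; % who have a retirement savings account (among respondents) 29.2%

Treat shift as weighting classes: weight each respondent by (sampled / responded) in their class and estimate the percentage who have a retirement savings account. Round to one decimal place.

Class response rates: day shift 72/180 = 40%, evening shift 195/260 = 75%, night shift 84/140 = 60%, weekend shift 44/220 = 20%.
Each respondent's weight = sampled/responded in their class; summing within a class gives n_sampled, so:
  day shift: 180 × 22.6 = 4068
  evening shift: 260 × 19.1 = 4966
  night shift: 140 × 33.7 = 4718
  weekend shift: 220 × 29.2 = 6424
Adjusted estimate = 20,176 / 800 = 25.22 → 25.2%.

25.2%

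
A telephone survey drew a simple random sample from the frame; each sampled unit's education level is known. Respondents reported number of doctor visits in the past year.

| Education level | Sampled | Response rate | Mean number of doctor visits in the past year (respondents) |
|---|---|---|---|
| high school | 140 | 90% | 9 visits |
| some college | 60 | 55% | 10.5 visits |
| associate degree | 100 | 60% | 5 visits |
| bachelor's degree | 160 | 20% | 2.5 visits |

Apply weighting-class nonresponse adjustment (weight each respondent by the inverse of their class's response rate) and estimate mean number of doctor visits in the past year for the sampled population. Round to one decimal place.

Each respondent's weight = sampled/responded in their class; summing within a class gives n_sampled, so:
  high school: 140 × 9 = 1260
  some college: 60 × 10.5 = 630
  associate degree: 100 × 5 = 500
  bachelor's degree: 160 × 2.5 = 400
Adjusted estimate = 2790 / 460 = 6.06522 → 6.1.

6.1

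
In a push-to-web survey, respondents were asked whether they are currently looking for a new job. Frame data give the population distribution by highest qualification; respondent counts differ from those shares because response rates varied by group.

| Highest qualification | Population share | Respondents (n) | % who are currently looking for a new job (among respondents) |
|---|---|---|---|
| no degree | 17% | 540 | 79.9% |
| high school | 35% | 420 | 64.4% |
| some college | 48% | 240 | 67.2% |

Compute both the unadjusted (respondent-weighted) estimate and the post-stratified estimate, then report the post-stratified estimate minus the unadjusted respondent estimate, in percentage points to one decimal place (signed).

-3.6 percentage points

Unadjusted (pooled respondent) estimate weights by respondent counts:
  (540/1200)×79.9 + (420/1200)×64.4 + (240/1200)×67.2 = 71.935%
Post-stratified estimate weights by population shares:
  0.17×79.9 + 0.35×64.4 + 0.48×67.2 = 68.379%
Difference = 68.379 − 71.935 = -3.556 pp.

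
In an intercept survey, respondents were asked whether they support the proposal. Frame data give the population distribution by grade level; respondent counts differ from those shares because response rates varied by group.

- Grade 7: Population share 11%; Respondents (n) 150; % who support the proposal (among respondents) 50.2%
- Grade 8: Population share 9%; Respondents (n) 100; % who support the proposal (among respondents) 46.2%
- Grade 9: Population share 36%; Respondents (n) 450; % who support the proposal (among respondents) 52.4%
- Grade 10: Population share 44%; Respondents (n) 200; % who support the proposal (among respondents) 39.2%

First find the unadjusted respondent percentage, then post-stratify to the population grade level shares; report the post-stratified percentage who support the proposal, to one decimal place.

Unadjusted (pooled respondent) estimate weights by respondent counts:
  (150/900)×50.2 + (100/900)×46.2 + (450/900)×52.4 + (200/900)×39.2 = 48.4111%
Post-stratified estimate weights by population shares:
  0.11×50.2 + 0.09×46.2 + 0.36×52.4 + 0.44×39.2 = 45.792%

45.8%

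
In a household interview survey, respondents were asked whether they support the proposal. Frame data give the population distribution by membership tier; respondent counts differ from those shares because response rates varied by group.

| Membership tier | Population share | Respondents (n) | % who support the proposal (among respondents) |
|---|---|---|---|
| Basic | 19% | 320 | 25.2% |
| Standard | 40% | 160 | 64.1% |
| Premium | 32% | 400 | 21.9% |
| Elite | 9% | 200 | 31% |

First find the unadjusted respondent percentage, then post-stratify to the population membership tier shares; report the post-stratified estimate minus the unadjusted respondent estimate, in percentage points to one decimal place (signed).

+9.4 percentage points

Without adjustment, the pooled respondent share is:
  (320/1080)×25.2 + (160/1080)×64.1 + (400/1080)×21.9 + (200/1080)×31 = 30.8148%
Post-stratifying to population shares instead:
  0.19×25.2 + 0.4×64.1 + 0.32×21.9 + 0.09×31 = 40.226%
Difference = 40.226 − 30.8148 = 9.4112 pp.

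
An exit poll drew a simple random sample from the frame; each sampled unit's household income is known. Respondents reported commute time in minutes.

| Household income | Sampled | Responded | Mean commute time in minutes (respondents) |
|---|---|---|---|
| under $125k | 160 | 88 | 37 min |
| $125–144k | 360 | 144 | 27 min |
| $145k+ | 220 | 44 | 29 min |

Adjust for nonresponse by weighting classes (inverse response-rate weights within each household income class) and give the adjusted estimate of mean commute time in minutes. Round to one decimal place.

29.8

Response rates by class: under $125k 88/160 = 55%, $125–144k 144/360 = 40%, $145k+ 44/220 = 20%.
Weighting each respondent by the inverse class response rate inflates each class back to its sampled size, so the class weight is n_sampled:
  under $125k: 160 × 37 = 5920
  $125–144k: 360 × 27 = 9720
  $145k+: 220 × 29 = 6380
Adjusted estimate = 22,020 / 740 = 29.7568 → 29.8.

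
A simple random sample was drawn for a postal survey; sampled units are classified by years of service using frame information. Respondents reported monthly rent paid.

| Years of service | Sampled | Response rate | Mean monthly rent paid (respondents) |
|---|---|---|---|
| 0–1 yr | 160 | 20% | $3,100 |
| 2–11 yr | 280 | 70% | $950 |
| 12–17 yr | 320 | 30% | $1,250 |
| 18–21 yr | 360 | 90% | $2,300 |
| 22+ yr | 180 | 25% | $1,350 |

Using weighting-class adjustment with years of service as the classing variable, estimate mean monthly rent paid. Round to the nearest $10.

Weighting each respondent by the inverse class response rate inflates each class back to its sampled size, so the class weight is n_sampled:
  0–1 yr: 160 × 3100 = 496,000
  2–11 yr: 280 × 950 = 266,000
  12–17 yr: 320 × 1250 = 400,000
  18–21 yr: 360 × 2300 = 828,000
  22+ yr: 180 × 1350 = 243,000
Adjusted estimate = 2,233,000 / 1,300 = 1717.69 → $1,720.

$1,720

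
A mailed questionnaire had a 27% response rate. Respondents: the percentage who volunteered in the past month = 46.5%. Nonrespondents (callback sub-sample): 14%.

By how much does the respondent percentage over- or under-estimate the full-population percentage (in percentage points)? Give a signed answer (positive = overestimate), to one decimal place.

Nonresponse fraction = 1 − 0.27 = 0.73.
Bias = (nonresponse fraction) × (respondent percentage − nonrespondent percentage)
     = 0.73 × (46.5 − 14) = 0.73 × 32.5 = 23.725.

+23.7 percentage points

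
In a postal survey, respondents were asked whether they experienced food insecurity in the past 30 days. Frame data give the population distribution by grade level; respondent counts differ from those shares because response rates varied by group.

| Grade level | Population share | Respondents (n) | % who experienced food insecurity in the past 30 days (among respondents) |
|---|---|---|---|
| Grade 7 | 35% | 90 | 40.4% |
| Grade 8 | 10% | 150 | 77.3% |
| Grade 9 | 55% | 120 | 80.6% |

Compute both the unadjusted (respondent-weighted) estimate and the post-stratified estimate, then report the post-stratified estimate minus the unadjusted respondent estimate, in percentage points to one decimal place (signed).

Naive respondent-only estimate (weights = respondent counts):
  (90/360)×40.4 + (150/360)×77.3 + (120/360)×80.6 = 69.175%
Post-stratifying to population shares instead:
  0.35×40.4 + 0.1×77.3 + 0.55×80.6 = 66.2%
Difference = 66.2 − 69.175 = -2.975 pp.

-3.0 percentage points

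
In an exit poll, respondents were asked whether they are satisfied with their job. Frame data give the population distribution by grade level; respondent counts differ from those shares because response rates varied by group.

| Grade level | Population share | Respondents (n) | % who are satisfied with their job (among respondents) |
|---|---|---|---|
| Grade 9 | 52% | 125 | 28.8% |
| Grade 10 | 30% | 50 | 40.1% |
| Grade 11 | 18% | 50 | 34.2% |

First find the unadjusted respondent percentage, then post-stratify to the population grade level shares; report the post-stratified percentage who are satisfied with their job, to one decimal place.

Without adjustment, the pooled respondent share is:
  (125/225)×28.8 + (50/225)×40.1 + (50/225)×34.2 = 32.5111%
Post-stratified estimate weights by population shares:
  0.52×28.8 + 0.3×40.1 + 0.18×34.2 = 33.162%

33.2%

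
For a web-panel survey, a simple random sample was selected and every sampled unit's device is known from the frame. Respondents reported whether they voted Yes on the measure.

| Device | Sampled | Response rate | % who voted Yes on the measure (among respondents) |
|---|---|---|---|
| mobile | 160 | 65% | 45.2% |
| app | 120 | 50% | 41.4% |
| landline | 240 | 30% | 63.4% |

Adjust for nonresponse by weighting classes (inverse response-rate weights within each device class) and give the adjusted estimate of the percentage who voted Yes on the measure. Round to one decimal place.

52.7%

With weight = n_sampled/n_responded per class, the weighted class total is n_sampled:
  mobile: 160 × 45.2 = 7232
  app: 120 × 41.4 = 4968
  landline: 240 × 63.4 = 15,216
Adjusted estimate = 27,416 / 520 = 52.7231 → 52.7%.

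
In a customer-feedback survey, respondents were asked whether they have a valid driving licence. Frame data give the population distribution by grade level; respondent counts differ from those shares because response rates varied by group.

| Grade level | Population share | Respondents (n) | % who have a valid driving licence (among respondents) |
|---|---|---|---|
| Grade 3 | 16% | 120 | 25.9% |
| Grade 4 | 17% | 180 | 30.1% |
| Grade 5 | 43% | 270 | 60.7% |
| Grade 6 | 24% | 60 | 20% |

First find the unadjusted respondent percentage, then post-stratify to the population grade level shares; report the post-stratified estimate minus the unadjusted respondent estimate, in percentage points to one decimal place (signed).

-1.3 percentage points

Naive respondent-only estimate (weights = respondent counts):
  (120/630)×25.9 + (180/630)×30.1 + (270/630)×60.7 + (60/630)×20 = 41.4524%
Post-stratified estimate weights by population shares:
  0.16×25.9 + 0.17×30.1 + 0.43×60.7 + 0.24×20 = 40.162%
Difference = 40.162 − 41.4524 = -1.2904 pp.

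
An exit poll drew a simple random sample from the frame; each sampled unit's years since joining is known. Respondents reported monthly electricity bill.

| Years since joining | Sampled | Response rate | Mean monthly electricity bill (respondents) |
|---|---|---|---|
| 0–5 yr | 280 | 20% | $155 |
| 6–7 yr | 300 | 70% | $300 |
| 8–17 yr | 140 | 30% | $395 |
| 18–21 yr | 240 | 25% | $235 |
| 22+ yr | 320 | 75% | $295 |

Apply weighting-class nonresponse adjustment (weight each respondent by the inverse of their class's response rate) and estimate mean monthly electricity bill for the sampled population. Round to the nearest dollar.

$265

Each respondent's weight = sampled/responded in their class; summing within a class gives n_sampled, so:
  0–5 yr: 280 × 155 = 43,400
  6–7 yr: 300 × 300 = 90,000
  8–17 yr: 140 × 395 = 55,300
  18–21 yr: 240 × 235 = 56,400
  22+ yr: 320 × 295 = 94,400
Adjusted estimate = 339,500 / 1,280 = 265.234 → $265.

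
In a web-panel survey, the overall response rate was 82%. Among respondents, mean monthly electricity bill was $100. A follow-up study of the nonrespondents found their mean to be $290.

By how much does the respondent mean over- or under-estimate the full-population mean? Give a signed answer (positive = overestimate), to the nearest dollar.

-$34

Nonresponse fraction = 1 − 0.82 = 0.18.
Bias = (nonresponse fraction) × (respondent mean − nonrespondent mean)
     = 0.18 × (100 − 290) = 0.18 × -190 = -34.2.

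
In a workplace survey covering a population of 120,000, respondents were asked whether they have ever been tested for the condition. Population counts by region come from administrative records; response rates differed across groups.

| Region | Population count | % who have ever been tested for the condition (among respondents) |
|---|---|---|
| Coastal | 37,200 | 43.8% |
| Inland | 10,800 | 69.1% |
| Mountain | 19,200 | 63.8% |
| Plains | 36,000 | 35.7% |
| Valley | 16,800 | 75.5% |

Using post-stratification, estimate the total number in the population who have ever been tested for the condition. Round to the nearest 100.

61,500

Each cell contributes its population count × the respondent rate:
  Coastal: 37,200 × 43.8% = 16293.6
  Inland: 10,800 × 69.1% = 7462.8
  Mountain: 19,200 × 63.8% = 12249.6
  Plains: 36,000 × 35.7% = 12,852
  Valley: 16,800 × 75.5% = 12,684
Estimated total = 61,542 → 61,500.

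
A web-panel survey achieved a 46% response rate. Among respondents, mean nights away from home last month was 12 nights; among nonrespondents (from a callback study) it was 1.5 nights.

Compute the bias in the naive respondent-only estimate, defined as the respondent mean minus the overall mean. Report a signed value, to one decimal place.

Nonresponse fraction = 1 − 0.46 = 0.54.
Bias = (nonresponse fraction) × (respondent mean − nonrespondent mean)
     = 0.54 × (12 − 1.5) = 0.54 × 10.5 = 5.67.

+5.7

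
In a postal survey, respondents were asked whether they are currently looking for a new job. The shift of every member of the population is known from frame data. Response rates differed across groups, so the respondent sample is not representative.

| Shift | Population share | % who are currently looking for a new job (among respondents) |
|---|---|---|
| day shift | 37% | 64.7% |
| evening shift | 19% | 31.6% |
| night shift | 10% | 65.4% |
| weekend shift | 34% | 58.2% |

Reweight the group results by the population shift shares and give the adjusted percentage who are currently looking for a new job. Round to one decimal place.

Post-stratification weights by population share, not respondent share:
  day shift: 0.37 × 64.7 = 23.939
  evening shift: 0.19 × 31.6 = 6.004
  night shift: 0.1 × 65.4 = 6.54
  weekend shift: 0.34 × 58.2 = 19.788
Post-stratified estimate = 56.271 → 56.3%.

56.3%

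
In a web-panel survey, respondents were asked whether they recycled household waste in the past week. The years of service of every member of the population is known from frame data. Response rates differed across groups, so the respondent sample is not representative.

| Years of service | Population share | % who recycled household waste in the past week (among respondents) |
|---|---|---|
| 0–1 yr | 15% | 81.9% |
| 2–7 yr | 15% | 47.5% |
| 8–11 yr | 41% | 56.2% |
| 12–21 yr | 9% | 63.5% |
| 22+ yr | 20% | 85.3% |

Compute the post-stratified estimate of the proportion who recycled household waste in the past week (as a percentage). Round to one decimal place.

Each cell contributes population-share × respondent value:
  0–1 yr: 0.15 × 81.9 = 12.285
  2–7 yr: 0.15 × 47.5 = 7.125
  8–11 yr: 0.41 × 56.2 = 23.042
  12–21 yr: 0.09 × 63.5 = 5.715
  22+ yr: 0.2 × 85.3 = 17.06
Post-stratified estimate = 65.227 → 65.2%.

65.2%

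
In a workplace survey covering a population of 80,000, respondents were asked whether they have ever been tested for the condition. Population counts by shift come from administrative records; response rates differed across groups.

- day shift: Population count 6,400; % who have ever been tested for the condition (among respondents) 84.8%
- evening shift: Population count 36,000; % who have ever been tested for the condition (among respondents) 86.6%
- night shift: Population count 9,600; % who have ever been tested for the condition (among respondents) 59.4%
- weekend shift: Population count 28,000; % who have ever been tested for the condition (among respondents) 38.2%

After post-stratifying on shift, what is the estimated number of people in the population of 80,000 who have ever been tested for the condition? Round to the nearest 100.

53,000

Estimated count per cell = population count × respondent percentage:
  day shift: 6,400 × 84.8% = 5427.2
  evening shift: 36,000 × 86.6% = 31,176
  night shift: 9,600 × 59.4% = 5702.4
  weekend shift: 28,000 × 38.2% = 10,696
Estimated total = 53001.6 → 53,000.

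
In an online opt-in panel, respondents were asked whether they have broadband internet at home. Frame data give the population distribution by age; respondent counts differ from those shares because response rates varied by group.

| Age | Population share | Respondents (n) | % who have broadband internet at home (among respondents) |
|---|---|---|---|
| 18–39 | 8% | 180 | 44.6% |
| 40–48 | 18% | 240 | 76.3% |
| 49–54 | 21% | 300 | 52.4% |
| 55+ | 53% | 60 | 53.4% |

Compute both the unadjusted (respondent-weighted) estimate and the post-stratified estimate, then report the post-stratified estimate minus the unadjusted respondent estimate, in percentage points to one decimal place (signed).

-1.4 percentage points

Naive respondent-only estimate (weights = respondent counts):
  (180/780)×44.6 + (240/780)×76.3 + (300/780)×52.4 + (60/780)×53.4 = 58.0308%
Post-stratified estimate weights by population shares:
  0.08×44.6 + 0.18×76.3 + 0.21×52.4 + 0.53×53.4 = 56.608%
Difference = 56.608 − 58.0308 = -1.4228 pp.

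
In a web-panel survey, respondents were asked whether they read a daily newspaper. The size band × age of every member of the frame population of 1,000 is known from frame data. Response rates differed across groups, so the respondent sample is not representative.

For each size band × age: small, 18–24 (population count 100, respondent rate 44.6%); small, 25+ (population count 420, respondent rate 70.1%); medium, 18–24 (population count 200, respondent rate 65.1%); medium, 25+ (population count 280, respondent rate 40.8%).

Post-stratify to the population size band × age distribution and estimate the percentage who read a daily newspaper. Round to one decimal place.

Each cell contributes population-share × respondent value:
  small, 18–24: (100/1,000) × 44.6 = 4.46
  small, 25+: (420/1,000) × 70.1 = 29.442
  medium, 18–24: (200/1,000) × 65.1 = 13.02
  medium, 25+: (280/1,000) × 40.8 = 11.424
Post-stratified estimate = 58.346 → 58.3%.

58.3%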